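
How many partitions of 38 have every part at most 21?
p(38, parts ≤ 21) = 25100

Use the recurrence p(n, m) = p(n, m−1) + p(n−m, m): either the largest part is < m (count p(n, m−1)) or the largest part is exactly m (remove one copy of m, count p(n−m, m)). With p(0, ·) = 1 this gives p(38, parts ≤ 21) = 25100. (By conjugating Young diagrams, this also counts partitions of 38 into at most 21 parts.)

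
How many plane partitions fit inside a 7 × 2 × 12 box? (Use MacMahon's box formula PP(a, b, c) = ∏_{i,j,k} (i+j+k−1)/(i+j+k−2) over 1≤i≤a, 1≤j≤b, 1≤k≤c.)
PP(7, 2, 12) = 488259720

Evaluate the triple product over i = 1..7, j = 1..2, k = 1..12. The factors are (2/1) · (3/2) · (4/3) · (5/4) · (6/5) · (7/6) · (8/7) · (9/8) · … (168 factors total). The numerators and denominators telescope so the product is an integer; carrying out the multiplication exactly gives PP(7, 2, 12) = 488259720.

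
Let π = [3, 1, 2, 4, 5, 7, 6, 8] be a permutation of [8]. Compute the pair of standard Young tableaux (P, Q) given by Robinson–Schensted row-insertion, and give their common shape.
P = [1, 2, 4, 5, 6, 8] / [3, 7];  Q = [1, 3, 4, 5, 6, 8] / [2, 7];  common shape = (6, 2)

Row-insert the values π_1, π_2, … into P one at a time, bumping the leftmost entry strictly greater than the inserted value down to the next row. The recording tableau Q records, in position (i, j), the step at which that cell was added to P.
  Insert 3 (step 1): P = [3];  Q = [1]
  Insert 1 (step 2): P = [1] / [3];  Q = [1] / [2]
  Insert 2 (step 3): P = [1, 2] / [3];  Q = [1, 3] / [2]
  Insert 4 (step 4): P = [1, 2, 4] / [3];  Q = [1, 3, 4] / [2]
  Insert 5 (step 5): P = [1, 2, 4, 5] / [3];  Q = [1, 3, 4, 5] / [2]
  Insert 7 (step 6): P = [1, 2, 4, 5, 7] / [3];  Q = [1, 3, 4, 5, 6] / [2]
  Insert 6 (step 7): P = [1, 2, 4, 5, 6] / [3, 7];  Q = [1, 3, 4, 5, 6] / [2, 7]
  Insert 8 (step 8): P = [1, 2, 4, 5, 6, 8] / [3, 7];  Q = [1, 3, 4, 5, 6, 8] / [2, 7]
Final shape: (6, 2).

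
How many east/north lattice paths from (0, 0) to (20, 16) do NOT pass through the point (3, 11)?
Number of paths = 7298286534

Total paths from (0, 0) to (20, 16): C(36, 20) = 7307872110. Paths through (3, 11): (paths (0, 0) → (3, 11)) × (paths (3, 11) → (20, 16)) = C(14, 3) · C(22, 17) = 364 · 26334 = 9585576. Avoidance count = 7307872110 − 9585576 = 7298286534.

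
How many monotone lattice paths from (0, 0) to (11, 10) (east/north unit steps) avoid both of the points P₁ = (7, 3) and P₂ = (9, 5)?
Number of paths = 286194

Inclusion–exclusion. Total paths: C(21, 11) = 352716. Through P₁: C(10, 7)·C(11, 4) = 39600. Through P₂: C(14, 9)·C(7, 2) = 42042. Since P₁ is strictly southwest of P₂, a monotone path through both must visit P₁ then P₂; paths through both = C(10, 7)·C(4, 2)·C(7, 2) = 15120. Avoid both = 352716 − 39600 − 42042 + 15120 = 286194.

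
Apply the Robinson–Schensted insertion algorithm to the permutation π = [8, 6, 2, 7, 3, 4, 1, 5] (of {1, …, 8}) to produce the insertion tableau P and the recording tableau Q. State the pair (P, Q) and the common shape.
P = [1, 3, 4, 5] / [2, 7] / [6] / [8];  Q = [1, 4, 6, 8] / [2, 5] / [3] / [7];  common shape = (4, 2, 1, 1)

Row-insert the values π_1, π_2, … into P one at a time, bumping the leftmost entry strictly greater than the inserted value down to the next row. The recording tableau Q records, in position (i, j), the step at which that cell was added to P.
  Insert 8 (step 1): P = [8];  Q = [1]
  Insert 6 (step 2): P = [6] / [8];  Q = [1] / [2]
  Insert 2 (step 3): P = [2] / [6] / [8];  Q = [1] / [2] / [3]
  Insert 7 (step 4): P = [2, 7] / [6] / [8];  Q = [1, 4] / [2] / [3]
  Insert 3 (step 5): P = [2, 3] / [6, 7] / [8];  Q = [1, 4] / [2, 5] / [3]
  Insert 4 (step 6): P = [2, 3, 4] / [6, 7] / [8];  Q = [1, 4, 6] / [2, 5] / [3]
  Insert 1 (step 7): P = [1, 3, 4] / [2, 7] / [6] / [8];  Q = [1, 4, 6] / [2, 5] / [3] / [7]
  Insert 5 (step 8): P = [1, 3, 4, 5] / [2, 7] / [6] / [8];  Q = [1, 4, 6, 8] / [2, 5] / [3] / [7]
Final shape: (4, 2, 1, 1).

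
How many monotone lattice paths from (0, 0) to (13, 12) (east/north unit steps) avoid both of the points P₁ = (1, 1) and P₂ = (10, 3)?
Number of paths = 2457424

Inclusion–exclusion. Total paths: C(25, 13) = 5200300. Through P₁: C(2, 1)·C(23, 12) = 2704156. Through P₂: C(13, 10)·C(12, 3) = 62920. Since P₁ is strictly southwest of P₂, a monotone path through both must visit P₁ then P₂; paths through both = C(2, 1)·C(11, 9)·C(12, 3) = 24200. Avoid both = 5200300 − 2704156 − 62920 + 24200 = 2457424.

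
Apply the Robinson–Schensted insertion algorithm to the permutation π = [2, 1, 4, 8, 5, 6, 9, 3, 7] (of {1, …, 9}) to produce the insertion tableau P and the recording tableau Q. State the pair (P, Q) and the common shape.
P = [1, 3, 5, 6, 7] / [2, 4, 9] / [8];  Q = [1, 3, 4, 6, 7] / [2, 5, 9] / [8];  common shape = (5, 3, 1)

Row-insert the values π_1, π_2, … into P one at a time, bumping the leftmost entry strictly greater than the inserted value down to the next row. The recording tableau Q records, in position (i, j), the step at which that cell was added to P.
  Insert 2 (step 1): P = [2];  Q = [1]
  Insert 1 (step 2): P = [1] / [2];  Q = [1] / [2]
  Insert 4 (step 3): P = [1, 4] / [2];  Q = [1, 3] / [2]
  Insert 8 (step 4): P = [1, 4, 8] / [2];  Q = [1, 3, 4] / [2]
  Insert 5 (step 5): P = [1, 4, 5] / [2, 8];  Q = [1, 3, 4] / [2, 5]
  Insert 6 (step 6): P = [1, 4, 5, 6] / [2, 8];  Q = [1, 3, 4, 6] / [2, 5]
  Insert 9 (step 7): P = [1, 4, 5, 6, 9] / [2, 8];  Q = [1, 3, 4, 6, 7] / [2, 5]
  Insert 3 (step 8): P = [1, 3, 5, 6, 9] / [2, 4] / [8];  Q = [1, 3, 4, 6, 7] / [2, 5] / [8]
  Insert 7 (step 9): P = [1, 3, 5, 6, 7] / [2, 4, 9] / [8];  Q = [1, 3, 4, 6, 7] / [2, 5, 9] / [8]
Final shape: (5, 3, 1).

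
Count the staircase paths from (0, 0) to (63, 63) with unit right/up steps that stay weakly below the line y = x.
C_63 = 94295850558771979787935384946380125

These NE paths below the diagonal are counted by the Catalan number C_n = (1/(n + 1)) · C(2n, n). For n = 63: C_63 = (1/64) · C(126, 63) = 6034934435761406706427864636568328000/64 = 94295850558771979787935384946380125.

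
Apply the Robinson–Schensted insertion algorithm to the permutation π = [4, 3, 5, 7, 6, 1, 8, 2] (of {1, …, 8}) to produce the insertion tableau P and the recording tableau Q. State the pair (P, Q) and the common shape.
P = [1, 2, 6, 8] / [3, 5] / [4, 7];  Q = [1, 3, 4, 7] / [2, 5] / [6, 8];  common shape = (4, 2, 2)

Row-insert the values π_1, π_2, … into P one at a time, bumping the leftmost entry strictly greater than the inserted value down to the next row. The recording tableau Q records, in position (i, j), the step at which that cell was added to P.
  Insert 4 (step 1): P = [4];  Q = [1]
  Insert 3 (step 2): P = [3] / [4];  Q = [1] / [2]
  Insert 5 (step 3): P = [3, 5] / [4];  Q = [1, 3] / [2]
  Insert 7 (step 4): P = [3, 5, 7] / [4];  Q = [1, 3, 4] / [2]
  Insert 6 (step 5): P = [3, 5, 6] / [4, 7];  Q = [1, 3, 4] / [2, 5]
  Insert 1 (step 6): P = [1, 5, 6] / [3, 7] / [4];  Q = [1, 3, 4] / [2, 5] / [6]
  Insert 8 (step 7): P = [1, 5, 6, 8] / [3, 7] / [4];  Q = [1, 3, 4, 7] / [2, 5] / [6]
  Insert 2 (step 8): P = [1, 2, 6, 8] / [3, 5] / [4, 7];  Q = [1, 3, 4, 7] / [2, 5] / [6, 8]
Final shape: (4, 2, 2).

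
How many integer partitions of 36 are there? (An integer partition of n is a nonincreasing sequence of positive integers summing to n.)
p(36) = 17977

Compute p(n) via the recurrence p(n, m) = p(n, m−1) + p(n−m, m), where p(n, m) counts partitions of n with all parts ≤ m and p(n) = p(n, n). The base cases are p(0, m) = 1 and p(n, 0) = 0 for n > 0. Filling the table yields p(36) = 17977. (Euler's pentagonal recurrence is an alternative.)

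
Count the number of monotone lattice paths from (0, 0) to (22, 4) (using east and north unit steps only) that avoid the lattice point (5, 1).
Number of paths = 8110

Total paths from (0, 0) to (22, 4): C(26, 22) = 14950. Paths through (5, 1): (paths (0, 0) → (5, 1)) × (paths (5, 1) → (22, 4)) = C(6, 5) · C(20, 17) = 6 · 1140 = 6840. Avoidance count = 14950 − 6840 = 8110.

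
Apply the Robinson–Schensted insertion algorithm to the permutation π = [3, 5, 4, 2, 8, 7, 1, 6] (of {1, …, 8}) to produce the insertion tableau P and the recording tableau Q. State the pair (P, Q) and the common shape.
P = [1, 4, 6] / [2, 7] / [3, 8] / [5];  Q = [1, 2, 5] / [3, 6] / [4, 8] / [7];  common shape = (3, 2, 2, 1)

Row-insert the values π_1, π_2, … into P one at a time, bumping the leftmost entry strictly greater than the inserted value down to the next row. The recording tableau Q records, in position (i, j), the step at which that cell was added to P.
  Insert 3 (step 1): P = [3];  Q = [1]
  Insert 5 (step 2): P = [3, 5];  Q = [1, 2]
  Insert 4 (step 3): P = [3, 4] / [5];  Q = [1, 2] / [3]
  Insert 2 (step 4): P = [2, 4] / [3] / [5];  Q = [1, 2] / [3] / [4]
  Insert 8 (step 5): P = [2, 4, 8] / [3] / [5];  Q = [1, 2, 5] / [3] / [4]
  Insert 7 (step 6): P = [2, 4, 7] / [3, 8] / [5];  Q = [1, 2, 5] / [3, 6] / [4]
  Insert 1 (step 7): P = [1, 4, 7] / [2, 8] / [3] / [5];  Q = [1, 2, 5] / [3, 6] / [4] / [7]
  Insert 6 (step 8): P = [1, 4, 6] / [2, 7] / [3, 8] / [5];  Q = [1, 2, 5] / [3, 6] / [4, 8] / [7]
Final shape: (3, 2, 2, 1).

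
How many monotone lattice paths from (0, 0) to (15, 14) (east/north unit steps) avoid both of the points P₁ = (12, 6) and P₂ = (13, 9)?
Number of paths = 65609256

Inclusion–exclusion. Total paths: C(29, 15) = 77558760. Through P₁: C(18, 12)·C(11, 3) = 3063060. Through P₂: C(22, 13)·C(7, 2) = 10445820. Since P₁ is strictly southwest of P₂, a monotone path through both must visit P₁ then P₂; paths through both = C(18, 12)·C(4, 1)·C(7, 2) = 1559376. Avoid both = 77558760 − 3063060 − 10445820 + 1559376 = 65609256.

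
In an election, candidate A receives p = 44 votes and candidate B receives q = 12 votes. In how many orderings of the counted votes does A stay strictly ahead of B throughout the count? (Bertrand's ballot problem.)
Strict-lead orderings = 319076175600

Total orderings of the 56 votes with 44 for A: C(56, 44) = 558383307300. By the Bertrand ballot formula (Cycle Lemma / reflection principle), the number of orderings in which A is strictly ahead of B throughout is (p − q)/(p + q) · C(p + q, p) = (44 − 12)/(44 + 12) · 558383307300 = 319076175600.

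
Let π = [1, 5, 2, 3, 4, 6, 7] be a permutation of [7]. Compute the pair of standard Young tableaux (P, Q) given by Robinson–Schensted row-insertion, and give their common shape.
P = [1, 2, 3, 4, 6, 7] / [5];  Q = [1, 2, 4, 5, 6, 7] / [3];  common shape = (6, 1)

Row-insert the values π_1, π_2, … into P one at a time, bumping the leftmost entry strictly greater than the inserted value down to the next row. The recording tableau Q records, in position (i, j), the step at which that cell was added to P.
  Insert 1 (step 1): P = [1];  Q = [1]
  Insert 5 (step 2): P = [1, 5];  Q = [1, 2]
  Insert 2 (step 3): P = [1, 2] / [5];  Q = [1, 2] / [3]
  Insert 3 (step 4): P = [1, 2, 3] / [5];  Q = [1, 2, 4] / [3]
  Insert 4 (step 5): P = [1, 2, 3, 4] / [5];  Q = [1, 2, 4, 5] / [3]
  Insert 6 (step 6): P = [1, 2, 3, 4, 6] / [5];  Q = [1, 2, 4, 5, 6] / [3]
  Insert 7 (step 7): P = [1, 2, 3, 4, 6, 7] / [5];  Q = [1, 2, 4, 5, 6, 7] / [3]
Final shape: (6, 1).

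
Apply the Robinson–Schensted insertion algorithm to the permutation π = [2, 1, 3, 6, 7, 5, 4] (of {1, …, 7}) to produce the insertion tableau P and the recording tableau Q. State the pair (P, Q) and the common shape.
P = [1, 3, 4, 7] / [2, 5] / [6];  Q = [1, 3, 4, 5] / [2, 6] / [7];  common shape = (4, 2, 1)

Row-insert the values π_1, π_2, … into P one at a time, bumping the leftmost entry strictly greater than the inserted value down to the next row. The recording tableau Q records, in position (i, j), the step at which that cell was added to P.
  Insert 2 (step 1): P = [2];  Q = [1]
  Insert 1 (step 2): P = [1] / [2];  Q = [1] / [2]
  Insert 3 (step 3): P = [1, 3] / [2];  Q = [1, 3] / [2]
  Insert 6 (step 4): P = [1, 3, 6] / [2];  Q = [1, 3, 4] / [2]
  Insert 7 (step 5): P = [1, 3, 6, 7] / [2];  Q = [1, 3, 4, 5] / [2]
  Insert 5 (step 6): P = [1, 3, 5, 7] / [2, 6];  Q = [1, 3, 4, 5] / [2, 6]
  Insert 4 (step 7): P = [1, 3, 4, 7] / [2, 5] / [6];  Q = [1, 3, 4, 5] / [2, 6] / [7]
Final shape: (4, 2, 1).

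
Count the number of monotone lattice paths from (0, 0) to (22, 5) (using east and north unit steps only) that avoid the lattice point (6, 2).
Number of paths = 53598

Total paths from (0, 0) to (22, 5): C(27, 22) = 80730. Paths through (6, 2): (paths (0, 0) → (6, 2)) × (paths (6, 2) → (22, 5)) = C(8, 6) · C(19, 16) = 28 · 969 = 27132. Avoidance count = 80730 − 27132 = 53598.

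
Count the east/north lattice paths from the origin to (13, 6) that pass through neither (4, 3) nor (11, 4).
Number of paths = 12922

Inclusion–exclusion. Total paths: C(19, 13) = 27132. Through P₁: C(7, 4)·C(12, 9) = 7700. Through P₂: C(15, 11)·C(4, 2) = 8190. Since P₁ is strictly southwest of P₂, a monotone path through both must visit P₁ then P₂; paths through both = C(7, 4)·C(8, 7)·C(4, 2) = 1680. Avoid both = 27132 − 7700 − 8190 + 1680 = 12922.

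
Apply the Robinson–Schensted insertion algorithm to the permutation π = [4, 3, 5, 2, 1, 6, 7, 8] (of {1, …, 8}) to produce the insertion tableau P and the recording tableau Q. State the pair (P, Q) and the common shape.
P = [1, 5, 6, 7, 8] / [2] / [3] / [4];  Q = [1, 3, 6, 7, 8] / [2] / [4] / [5];  common shape = (5, 1, 1, 1)

Row-insert the values π_1, π_2, … into P one at a time, bumping the leftmost entry strictly greater than the inserted value down to the next row. The recording tableau Q records, in position (i, j), the step at which that cell was added to P.
  Insert 4 (step 1): P = [4];  Q = [1]
  Insert 3 (step 2): P = [3] / [4];  Q = [1] / [2]
  Insert 5 (step 3): P = [3, 5] / [4];  Q = [1, 3] / [2]
  Insert 2 (step 4): P = [2, 5] / [3] / [4];  Q = [1, 3] / [2] / [4]
  Insert 1 (step 5): P = [1, 5] / [2] / [3] / [4];  Q = [1, 3] / [2] / [4] / [5]
  Insert 6 (step 6): P = [1, 5, 6] / [2] / [3] / [4];  Q = [1, 3, 6] / [2] / [4] / [5]
  Insert 7 (step 7): P = [1, 5, 6, 7] / [2] / [3] / [4];  Q = [1, 3, 6, 7] / [2] / [4] / [5]
  Insert 8 (step 8): P = [1, 5, 6, 7, 8] / [2] / [3] / [4];  Q = [1, 3, 6, 7, 8] / [2] / [4] / [5]
Final shape: (5, 1, 1, 1).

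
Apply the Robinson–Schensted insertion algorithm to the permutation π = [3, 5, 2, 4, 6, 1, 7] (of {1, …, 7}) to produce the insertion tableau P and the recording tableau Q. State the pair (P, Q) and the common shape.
P = [1, 4, 6, 7] / [2, 5] / [3];  Q = [1, 2, 5, 7] / [3, 4] / [6];  common shape = (4, 2, 1)

Row-insert the values π_1, π_2, … into P one at a time, bumping the leftmost entry strictly greater than the inserted value down to the next row. The recording tableau Q records, in position (i, j), the step at which that cell was added to P.
  Insert 3 (step 1): P = [3];  Q = [1]
  Insert 5 (step 2): P = [3, 5];  Q = [1, 2]
  Insert 2 (step 3): P = [2, 5] / [3];  Q = [1, 2] / [3]
  Insert 4 (step 4): P = [2, 4] / [3, 5];  Q = [1, 2] / [3, 4]
  Insert 6 (step 5): P = [2, 4, 6] / [3, 5];  Q = [1, 2, 5] / [3, 4]
  Insert 1 (step 6): P = [1, 4, 6] / [2, 5] / [3];  Q = [1, 2, 5] / [3, 4] / [6]
  Insert 7 (step 7): P = [1, 4, 6, 7] / [2, 5] / [3];  Q = [1, 2, 5, 7] / [3, 4] / [6]
Final shape: (4, 2, 1).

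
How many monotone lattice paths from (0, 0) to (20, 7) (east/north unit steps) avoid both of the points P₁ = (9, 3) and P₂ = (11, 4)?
Number of paths = 432630

Inclusion–exclusion. Total paths: C(27, 20) = 888030. Through P₁: C(12, 9)·C(15, 11) = 300300. Through P₂: C(15, 11)·C(12, 9) = 300300. Since P₁ is strictly southwest of P₂, a monotone path through both must visit P₁ then P₂; paths through both = C(12, 9)·C(3, 2)·C(12, 9) = 145200. Avoid both = 888030 − 300300 − 300300 + 145200 = 432630.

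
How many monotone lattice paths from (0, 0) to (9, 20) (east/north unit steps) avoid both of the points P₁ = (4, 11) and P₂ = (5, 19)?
Number of paths = 7131180

Inclusion–exclusion. Total paths: C(29, 9) = 10015005. Through P₁: C(15, 4)·C(14, 5) = 2732730. Through P₂: C(24, 5)·C(5, 4) = 212520. Since P₁ is strictly southwest of P₂, a monotone path through both must visit P₁ then P₂; paths through both = C(15, 4)·C(9, 1)·C(5, 4) = 61425. Avoid both = 10015005 − 2732730 − 212520 + 61425 = 7131180.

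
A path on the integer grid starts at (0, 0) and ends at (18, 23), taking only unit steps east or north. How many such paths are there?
Number of paths = 202112640600

A monotone lattice path from (0, 0) to (18, 23) consists of 18 east steps and 23 north steps in some order, so it is determined by which 18 of the 41 steps are east. The count is C(41, 18) = 202112640600.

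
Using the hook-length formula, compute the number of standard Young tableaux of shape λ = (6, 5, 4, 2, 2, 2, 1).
# SYT of shape (6, 5, 4, 2, 2, 2, 1) = 3136879746

Hook-length formula: f^λ = n! / Π hook(c), product over all cells c of the Young diagram. For λ = (6, 5, 4, 2, 2, 2, 1), n = 22 boxes. Hook lengths by row (left-to-right, top-to-bottom): [12, 10, 6, 5, 3, 1]; [10, 8, 4, 3, 1]; [8, 6, 2, 1]; [5, 3]; [4, 2]; [3, 1]; [1]. Product of hooks = 358318080000. So f^λ = 22! / 358318080000 = 1124000727777607680000 / 358318080000 = 3136879746.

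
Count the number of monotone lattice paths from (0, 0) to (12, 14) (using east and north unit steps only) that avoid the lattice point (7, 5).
Number of paths = 8072116

Total paths from (0, 0) to (12, 14): C(26, 12) = 9657700. Paths through (7, 5): (paths (0, 0) → (7, 5)) × (paths (7, 5) → (12, 14)) = C(12, 7) · C(14, 5) = 792 · 2002 = 1585584. Avoidance count = 9657700 − 1585584 = 8072116.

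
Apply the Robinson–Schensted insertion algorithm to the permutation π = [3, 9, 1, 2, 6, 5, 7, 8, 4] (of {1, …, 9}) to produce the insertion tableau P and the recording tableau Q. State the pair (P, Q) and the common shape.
P = [1, 2, 4, 7, 8] / [3, 5] / [6] / [9];  Q = [1, 2, 5, 7, 8] / [3, 4] / [6] / [9];  common shape = (5, 2, 1, 1)

Row-insert the values π_1, π_2, … into P one at a time, bumping the leftmost entry strictly greater than the inserted value down to the next row. The recording tableau Q records, in position (i, j), the step at which that cell was added to P.
  Insert 3 (step 1): P = [3];  Q = [1]
  Insert 9 (step 2): P = [3, 9];  Q = [1, 2]
  Insert 1 (step 3): P = [1, 9] / [3];  Q = [1, 2] / [3]
  Insert 2 (step 4): P = [1, 2] / [3, 9];  Q = [1, 2] / [3, 4]
  Insert 6 (step 5): P = [1, 2, 6] / [3, 9];  Q = [1, 2, 5] / [3, 4]
  Insert 5 (step 6): P = [1, 2, 5] / [3, 6] / [9];  Q = [1, 2, 5] / [3, 4] / [6]
  Insert 7 (step 7): P = [1, 2, 5, 7] / [3, 6] / [9];  Q = [1, 2, 5, 7] / [3, 4] / [6]
  Insert 8 (step 8): P = [1, 2, 5, 7, 8] / [3, 6] / [9];  Q = [1, 2, 5, 7, 8] / [3, 4] / [6]
  Insert 4 (step 9): P = [1, 2, 4, 7, 8] / [3, 5] / [6] / [9];  Q = [1, 2, 5, 7, 8] / [3, 4] / [6] / [9]
Final shape: (5, 2, 1, 1).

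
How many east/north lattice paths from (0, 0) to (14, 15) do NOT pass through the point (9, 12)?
Number of paths = 61098680

Total paths from (0, 0) to (14, 15): C(29, 14) = 77558760. Paths through (9, 12): (paths (0, 0) → (9, 12)) × (paths (9, 12) → (14, 15)) = C(21, 9) · C(8, 5) = 293930 · 56 = 16460080. Avoidance count = 77558760 − 16460080 = 61098680.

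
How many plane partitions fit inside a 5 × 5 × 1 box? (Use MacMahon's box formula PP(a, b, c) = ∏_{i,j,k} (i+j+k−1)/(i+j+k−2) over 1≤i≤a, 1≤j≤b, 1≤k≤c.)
PP(5, 5, 1) = 252

Evaluate the triple product over i = 1..5, j = 1..5, k = 1..1. The factors are (2/1) · (3/2) · (4/3) · (5/4) · (6/5) · (3/2) · (4/3) · (5/4) · … (25 factors total). The numerators and denominators telescope so the product is an integer; carrying out the multiplication exactly gives PP(5, 5, 1) = 252.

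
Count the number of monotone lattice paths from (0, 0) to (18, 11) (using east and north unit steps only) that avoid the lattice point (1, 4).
Number of paths = 32866770

Total paths from (0, 0) to (18, 11): C(29, 18) = 34597290. Paths through (1, 4): (paths (0, 0) → (1, 4)) × (paths (1, 4) → (18, 11)) = C(5, 1) · C(24, 17) = 5 · 346104 = 1730520. Avoidance count = 34597290 − 1730520 = 32866770.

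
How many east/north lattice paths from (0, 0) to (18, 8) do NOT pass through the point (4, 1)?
Number of paths = 980875

Total paths from (0, 0) to (18, 8): C(26, 18) = 1562275. Paths through (4, 1): (paths (0, 0) → (4, 1)) × (paths (4, 1) → (18, 8)) = C(5, 4) · C(21, 14) = 5 · 116280 = 581400. Avoidance count = 1562275 − 581400 = 980875.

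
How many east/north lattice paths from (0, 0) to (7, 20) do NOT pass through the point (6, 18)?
Number of paths = 484242

Total paths from (0, 0) to (7, 20): C(27, 7) = 888030. Paths through (6, 18): (paths (0, 0) → (6, 18)) × (paths (6, 18) → (7, 20)) = C(24, 6) · C(3, 1) = 134596 · 3 = 403788. Avoidance count = 888030 − 403788 = 484242.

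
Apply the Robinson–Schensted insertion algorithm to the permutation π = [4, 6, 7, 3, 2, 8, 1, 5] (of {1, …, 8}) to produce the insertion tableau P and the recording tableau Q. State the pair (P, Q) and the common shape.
P = [1, 5, 7, 8] / [2, 6] / [3] / [4];  Q = [1, 2, 3, 6] / [4, 8] / [5] / [7];  common shape = (4, 2, 1, 1)

Row-insert the values π_1, π_2, … into P one at a time, bumping the leftmost entry strictly greater than the inserted value down to the next row. The recording tableau Q records, in position (i, j), the step at which that cell was added to P.
  Insert 4 (step 1): P = [4];  Q = [1]
  Insert 6 (step 2): P = [4, 6];  Q = [1, 2]
  Insert 7 (step 3): P = [4, 6, 7];  Q = [1, 2, 3]
  Insert 3 (step 4): P = [3, 6, 7] / [4];  Q = [1, 2, 3] / [4]
  Insert 2 (step 5): P = [2, 6, 7] / [3] / [4];  Q = [1, 2, 3] / [4] / [5]
  Insert 8 (step 6): P = [2, 6, 7, 8] / [3] / [4];  Q = [1, 2, 3, 6] / [4] / [5]
  Insert 1 (step 7): P = [1, 6, 7, 8] / [2] / [3] / [4];  Q = [1, 2, 3, 6] / [4] / [5] / [7]
  Insert 5 (step 8): P = [1, 5, 7, 8] / [2, 6] / [3] / [4];  Q = [1, 2, 3, 6] / [4, 8] / [5] / [7]
Final shape: (4, 2, 1, 1).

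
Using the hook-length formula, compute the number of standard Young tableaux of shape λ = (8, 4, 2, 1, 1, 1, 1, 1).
# SYT of shape (8, 4, 2, 1, 1, 1, 1, 1) = 13302432

Hook-length formula: f^λ = n! / Π hook(c), product over all cells c of the Young diagram. For λ = (8, 4, 2, 1, 1, 1, 1, 1), n = 19 boxes. Hook lengths by row (left-to-right, top-to-bottom): [15, 9, 7, 6, 4, 3, 2, 1]; [10, 4, 2, 1]; [7, 1]; [5]; [4]; [3]; [2]; [1]. Product of hooks = 9144576000. So f^λ = 19! / 9144576000 = 121645100408832000 / 9144576000 = 13302432.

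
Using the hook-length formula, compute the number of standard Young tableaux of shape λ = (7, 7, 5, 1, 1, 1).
# SYT of shape (7, 7, 5, 1, 1, 1) = 436486050

Hook-length formula: f^λ = n! / Π hook(c), product over all cells c of the Young diagram. For λ = (7, 7, 5, 1, 1, 1), n = 22 boxes. Hook lengths by row (left-to-right, top-to-bottom): [12, 8, 7, 6, 5, 3, 2]; [11, 7, 6, 5, 4, 2, 1]; [8, 4, 3, 2, 1]; [3]; [2]; [1]. Product of hooks = 2575112601600. So f^λ = 22! / 2575112601600 = 1124000727777607680000 / 2575112601600 = 436486050.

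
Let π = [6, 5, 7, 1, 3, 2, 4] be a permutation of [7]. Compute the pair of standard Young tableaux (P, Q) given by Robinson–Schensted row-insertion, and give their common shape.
P = [1, 2, 4] / [3, 7] / [5] / [6];  Q = [1, 3, 7] / [2, 5] / [4] / [6];  common shape = (3, 2, 1, 1)

Row-insert the values π_1, π_2, … into P one at a time, bumping the leftmost entry strictly greater than the inserted value down to the next row. The recording tableau Q records, in position (i, j), the step at which that cell was added to P.
  Insert 6 (step 1): P = [6];  Q = [1]
  Insert 5 (step 2): P = [5] / [6];  Q = [1] / [2]
  Insert 7 (step 3): P = [5, 7] / [6];  Q = [1, 3] / [2]
  Insert 1 (step 4): P = [1, 7] / [5] / [6];  Q = [1, 3] / [2] / [4]
  Insert 3 (step 5): P = [1, 3] / [5, 7] / [6];  Q = [1, 3] / [2, 5] / [4]
  Insert 2 (step 6): P = [1, 2] / [3, 7] / [5] / [6];  Q = [1, 3] / [2, 5] / [4] / [6]
  Insert 4 (step 7): P = [1, 2, 4] / [3, 7] / [5] / [6];  Q = [1, 3, 7] / [2, 5] / [4] / [6]
Final shape: (3, 2, 1, 1).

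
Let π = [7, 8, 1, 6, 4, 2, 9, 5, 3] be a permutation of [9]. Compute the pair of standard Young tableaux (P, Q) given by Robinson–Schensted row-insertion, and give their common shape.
P = [1, 2, 3] / [4, 5, 9] / [6, 8] / [7];  Q = [1, 2, 7] / [3, 4, 8] / [5, 9] / [6];  common shape = (3, 3, 2, 1)

Row-insert the values π_1, π_2, … into P one at a time, bumping the leftmost entry strictly greater than the inserted value down to the next row. The recording tableau Q records, in position (i, j), the step at which that cell was added to P.
  Insert 7 (step 1): P = [7];  Q = [1]
  Insert 8 (step 2): P = [7, 8];  Q = [1, 2]
  Insert 1 (step 3): P = [1, 8] / [7];  Q = [1, 2] / [3]
  Insert 6 (step 4): P = [1, 6] / [7, 8];  Q = [1, 2] / [3, 4]
  Insert 4 (step 5): P = [1, 4] / [6, 8] / [7];  Q = [1, 2] / [3, 4] / [5]
  Insert 2 (step 6): P = [1, 2] / [4, 8] / [6] / [7];  Q = [1, 2] / [3, 4] / [5] / [6]
  Insert 9 (step 7): P = [1, 2, 9] / [4, 8] / [6] / [7];  Q = [1, 2, 7] / [3, 4] / [5] / [6]
  Insert 5 (step 8): P = [1, 2, 5] / [4, 8, 9] / [6] / [7];  Q = [1, 2, 7] / [3, 4, 8] / [5] / [6]
  Insert 3 (step 9): P = [1, 2, 3] / [4, 5, 9] / [6, 8] / [7];  Q = [1, 2, 7] / [3, 4, 8] / [5, 9] / [6]
Final shape: (3, 3, 2, 1).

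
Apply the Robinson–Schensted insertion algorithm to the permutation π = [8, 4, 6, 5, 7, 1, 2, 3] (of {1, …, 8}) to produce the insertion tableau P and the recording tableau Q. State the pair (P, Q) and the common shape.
P = [1, 2, 3] / [4, 5, 7] / [6] / [8];  Q = [1, 3, 5] / [2, 7, 8] / [4] / [6];  common shape = (3, 3, 1, 1)

Row-insert the values π_1, π_2, … into P one at a time, bumping the leftmost entry strictly greater than the inserted value down to the next row. The recording tableau Q records, in position (i, j), the step at which that cell was added to P.
  Insert 8 (step 1): P = [8];  Q = [1]
  Insert 4 (step 2): P = [4] / [8];  Q = [1] / [2]
  Insert 6 (step 3): P = [4, 6] / [8];  Q = [1, 3] / [2]
  Insert 5 (step 4): P = [4, 5] / [6] / [8];  Q = [1, 3] / [2] / [4]
  Insert 7 (step 5): P = [4, 5, 7] / [6] / [8];  Q = [1, 3, 5] / [2] / [4]
  Insert 1 (step 6): P = [1, 5, 7] / [4] / [6] / [8];  Q = [1, 3, 5] / [2] / [4] / [6]
  Insert 2 (step 7): P = [1, 2, 7] / [4, 5] / [6] / [8];  Q = [1, 3, 5] / [2, 7] / [4] / [6]
  Insert 3 (step 8): P = [1, 2, 3] / [4, 5, 7] / [6] / [8];  Q = [1, 3, 5] / [2, 7, 8] / [4] / [6]
Final shape: (3, 3, 1, 1).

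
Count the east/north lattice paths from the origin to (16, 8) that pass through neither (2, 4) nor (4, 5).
Number of paths = 652716

Inclusion–exclusion. Total paths: C(24, 16) = 735471. Through P₁: C(6, 2)·C(18, 14) = 45900. Through P₂: C(9, 4)·C(15, 12) = 57330. Since P₁ is strictly southwest of P₂, a monotone path through both must visit P₁ then P₂; paths through both = C(6, 2)·C(3, 2)·C(15, 12) = 20475. Avoid both = 735471 − 45900 − 57330 + 20475 = 652716.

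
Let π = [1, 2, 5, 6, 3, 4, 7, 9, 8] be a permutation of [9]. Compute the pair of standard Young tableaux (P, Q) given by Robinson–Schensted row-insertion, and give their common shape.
P = [1, 2, 3, 4, 7, 8] / [5, 6, 9];  Q = [1, 2, 3, 4, 7, 8] / [5, 6, 9];  common shape = (6, 3)

Row-insert the values π_1, π_2, … into P one at a time, bumping the leftmost entry strictly greater than the inserted value down to the next row. The recording tableau Q records, in position (i, j), the step at which that cell was added to P.
  Insert 1 (step 1): P = [1];  Q = [1]
  Insert 2 (step 2): P = [1, 2];  Q = [1, 2]
  Insert 5 (step 3): P = [1, 2, 5];  Q = [1, 2, 3]
  Insert 6 (step 4): P = [1, 2, 5, 6];  Q = [1, 2, 3, 4]
  Insert 3 (step 5): P = [1, 2, 3, 6] / [5];  Q = [1, 2, 3, 4] / [5]
  Insert 4 (step 6): P = [1, 2, 3, 4] / [5, 6];  Q = [1, 2, 3, 4] / [5, 6]
  Insert 7 (step 7): P = [1, 2, 3, 4, 7] / [5, 6];  Q = [1, 2, 3, 4, 7] / [5, 6]
  Insert 9 (step 8): P = [1, 2, 3, 4, 7, 9] / [5, 6];  Q = [1, 2, 3, 4, 7, 8] / [5, 6]
  Insert 8 (step 9): P = [1, 2, 3, 4, 7, 8] / [5, 6, 9];  Q = [1, 2, 3, 4, 7, 8] / [5, 6, 9]
Final shape: (6, 3).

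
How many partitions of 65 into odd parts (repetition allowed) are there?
p_odd(65) = 18200

Enumerate partitions using only odd parts via the recurrence o(n, m) = o(n, m−2) + o(n−m, m) over odd m, starting from the largest odd part ≤ n. This gives p_odd(65) = 18200. (Euler's theorem: equals the count of distinct-part partitions.)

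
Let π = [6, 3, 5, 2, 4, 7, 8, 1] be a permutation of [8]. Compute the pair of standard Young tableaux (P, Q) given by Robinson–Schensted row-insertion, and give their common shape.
P = [1, 4, 7, 8] / [2, 5] / [3] / [6];  Q = [1, 3, 6, 7] / [2, 5] / [4] / [8];  common shape = (4, 2, 1, 1)

Row-insert the values π_1, π_2, … into P one at a time, bumping the leftmost entry strictly greater than the inserted value down to the next row. The recording tableau Q records, in position (i, j), the step at which that cell was added to P.
  Insert 6 (step 1): P = [6];  Q = [1]
  Insert 3 (step 2): P = [3] / [6];  Q = [1] / [2]
  Insert 5 (step 3): P = [3, 5] / [6];  Q = [1, 3] / [2]
  Insert 2 (step 4): P = [2, 5] / [3] / [6];  Q = [1, 3] / [2] / [4]
  Insert 4 (step 5): P = [2, 4] / [3, 5] / [6];  Q = [1, 3] / [2, 5] / [4]
  Insert 7 (step 6): P = [2, 4, 7] / [3, 5] / [6];  Q = [1, 3, 6] / [2, 5] / [4]
  Insert 8 (step 7): P = [2, 4, 7, 8] / [3, 5] / [6];  Q = [1, 3, 6, 7] / [2, 5] / [4]
  Insert 1 (step 8): P = [1, 4, 7, 8] / [2, 5] / [3] / [6];  Q = [1, 3, 6, 7] / [2, 5] / [4] / [8]
Final shape: (4, 2, 1, 1).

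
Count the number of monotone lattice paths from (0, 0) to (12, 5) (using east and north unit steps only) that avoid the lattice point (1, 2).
Number of paths = 5096

Total paths from (0, 0) to (12, 5): C(17, 12) = 6188. Paths through (1, 2): (paths (0, 0) → (1, 2)) × (paths (1, 2) → (12, 5)) = C(3, 1) · C(14, 11) = 3 · 364 = 1092. Avoidance count = 6188 − 1092 = 5096.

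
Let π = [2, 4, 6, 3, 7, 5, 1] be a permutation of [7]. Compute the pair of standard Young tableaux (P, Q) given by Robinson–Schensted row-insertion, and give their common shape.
P = [1, 3, 5, 7] / [2, 6] / [4];  Q = [1, 2, 3, 5] / [4, 6] / [7];  common shape = (4, 2, 1)

Row-insert the values π_1, π_2, … into P one at a time, bumping the leftmost entry strictly greater than the inserted value down to the next row. The recording tableau Q records, in position (i, j), the step at which that cell was added to P.
  Insert 2 (step 1): P = [2];  Q = [1]
  Insert 4 (step 2): P = [2, 4];  Q = [1, 2]
  Insert 6 (step 3): P = [2, 4, 6];  Q = [1, 2, 3]
  Insert 3 (step 4): P = [2, 3, 6] / [4];  Q = [1, 2, 3] / [4]
  Insert 7 (step 5): P = [2, 3, 6, 7] / [4];  Q = [1, 2, 3, 5] / [4]
  Insert 5 (step 6): P = [2, 3, 5, 7] / [4, 6];  Q = [1, 2, 3, 5] / [4, 6]
  Insert 1 (step 7): P = [1, 3, 5, 7] / [2, 6] / [4];  Q = [1, 2, 3, 5] / [4, 6] / [7]
Final shape: (4, 2, 1).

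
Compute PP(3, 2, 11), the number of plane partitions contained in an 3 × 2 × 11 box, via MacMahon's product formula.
PP(3, 2, 11) = 41405

Evaluate the triple product over i = 1..3, j = 1..2, k = 1..11. The factors are (2/1) · (3/2) · (4/3) · (5/4) · (6/5) · (7/6) · (8/7) · (9/8) · … (66 factors total). The numerators and denominators telescope so the product is an integer; carrying out the multiplication exactly gives PP(3, 2, 11) = 41405.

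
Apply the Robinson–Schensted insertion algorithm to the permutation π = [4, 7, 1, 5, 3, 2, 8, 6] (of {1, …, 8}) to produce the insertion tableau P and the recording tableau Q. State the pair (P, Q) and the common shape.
P = [1, 2, 6] / [3, 5, 8] / [4] / [7];  Q = [1, 2, 7] / [3, 4, 8] / [5] / [6];  common shape = (3, 3, 1, 1)

Row-insert the values π_1, π_2, … into P one at a time, bumping the leftmost entry strictly greater than the inserted value down to the next row. The recording tableau Q records, in position (i, j), the step at which that cell was added to P.
  Insert 4 (step 1): P = [4];  Q = [1]
  Insert 7 (step 2): P = [4, 7];  Q = [1, 2]
  Insert 1 (step 3): P = [1, 7] / [4];  Q = [1, 2] / [3]
  Insert 5 (step 4): P = [1, 5] / [4, 7];  Q = [1, 2] / [3, 4]
  Insert 3 (step 5): P = [1, 3] / [4, 5] / [7];  Q = [1, 2] / [3, 4] / [5]
  Insert 2 (step 6): P = [1, 2] / [3, 5] / [4] / [7];  Q = [1, 2] / [3, 4] / [5] / [6]
  Insert 8 (step 7): P = [1, 2, 8] / [3, 5] / [4] / [7];  Q = [1, 2, 7] / [3, 4] / [5] / [6]
  Insert 6 (step 8): P = [1, 2, 6] / [3, 5, 8] / [4] / [7];  Q = [1, 2, 7] / [3, 4, 8] / [5] / [6]
Final shape: (3, 3, 1, 1).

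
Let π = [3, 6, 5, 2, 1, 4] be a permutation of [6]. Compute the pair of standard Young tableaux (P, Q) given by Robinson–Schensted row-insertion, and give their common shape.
P = [1, 4] / [2, 5] / [3] / [6];  Q = [1, 2] / [3, 6] / [4] / [5];  common shape = (2, 2, 1, 1)

Row-insert the values π_1, π_2, … into P one at a time, bumping the leftmost entry strictly greater than the inserted value down to the next row. The recording tableau Q records, in position (i, j), the step at which that cell was added to P.
  Insert 3 (step 1): P = [3];  Q = [1]
  Insert 6 (step 2): P = [3, 6];  Q = [1, 2]
  Insert 5 (step 3): P = [3, 5] / [6];  Q = [1, 2] / [3]
  Insert 2 (step 4): P = [2, 5] / [3] / [6];  Q = [1, 2] / [3] / [4]
  Insert 1 (step 5): P = [1, 5] / [2] / [3] / [6];  Q = [1, 2] / [3] / [4] / [5]
  Insert 4 (step 6): P = [1, 4] / [2, 5] / [3] / [6];  Q = [1, 2] / [3, 6] / [4] / [5]
Final shape: (2, 2, 1, 1).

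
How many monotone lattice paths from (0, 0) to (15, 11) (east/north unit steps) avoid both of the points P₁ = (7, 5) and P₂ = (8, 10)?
Number of paths = 5035736

Inclusion–exclusion. Total paths: C(26, 15) = 7726160. Through P₁: C(12, 7)·C(14, 8) = 2378376. Through P₂: C(18, 8)·C(8, 7) = 350064. Since P₁ is strictly southwest of P₂, a monotone path through both must visit P₁ then P₂; paths through both = C(12, 7)·C(6, 1)·C(8, 7) = 38016. Avoid both = 7726160 − 2378376 − 350064 + 38016 = 5035736.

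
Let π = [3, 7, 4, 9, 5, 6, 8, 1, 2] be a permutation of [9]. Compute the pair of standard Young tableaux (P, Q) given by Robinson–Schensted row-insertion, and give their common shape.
P = [1, 2, 5, 6, 8] / [3, 4] / [7, 9];  Q = [1, 2, 4, 6, 7] / [3, 5] / [8, 9];  common shape = (5, 2, 2)

Row-insert the values π_1, π_2, … into P one at a time, bumping the leftmost entry strictly greater than the inserted value down to the next row. The recording tableau Q records, in position (i, j), the step at which that cell was added to P.
  Insert 3 (step 1): P = [3];  Q = [1]
  Insert 7 (step 2): P = [3, 7];  Q = [1, 2]
  Insert 4 (step 3): P = [3, 4] / [7];  Q = [1, 2] / [3]
  Insert 9 (step 4): P = [3, 4, 9] / [7];  Q = [1, 2, 4] / [3]
  Insert 5 (step 5): P = [3, 4, 5] / [7, 9];  Q = [1, 2, 4] / [3, 5]
  Insert 6 (step 6): P = [3, 4, 5, 6] / [7, 9];  Q = [1, 2, 4, 6] / [3, 5]
  Insert 8 (step 7): P = [3, 4, 5, 6, 8] / [7, 9];  Q = [1, 2, 4, 6, 7] / [3, 5]
  Insert 1 (step 8): P = [1, 4, 5, 6, 8] / [3, 9] / [7];  Q = [1, 2, 4, 6, 7] / [3, 5] / [8]
  Insert 2 (step 9): P = [1, 2, 5, 6, 8] / [3, 4] / [7, 9];  Q = [1, 2, 4, 6, 7] / [3, 5] / [8, 9]
Final shape: (5, 2, 2).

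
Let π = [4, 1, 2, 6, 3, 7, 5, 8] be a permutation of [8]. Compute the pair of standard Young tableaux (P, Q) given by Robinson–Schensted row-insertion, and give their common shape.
P = [1, 2, 3, 5, 8] / [4, 6, 7];  Q = [1, 3, 4, 6, 8] / [2, 5, 7];  common shape = (5, 3)

Row-insert the values π_1, π_2, … into P one at a time, bumping the leftmost entry strictly greater than the inserted value down to the next row. The recording tableau Q records, in position (i, j), the step at which that cell was added to P.
  Insert 4 (step 1): P = [4];  Q = [1]
  Insert 1 (step 2): P = [1] / [4];  Q = [1] / [2]
  Insert 2 (step 3): P = [1, 2] / [4];  Q = [1, 3] / [2]
  Insert 6 (step 4): P = [1, 2, 6] / [4];  Q = [1, 3, 4] / [2]
  Insert 3 (step 5): P = [1, 2, 3] / [4, 6];  Q = [1, 3, 4] / [2, 5]
  Insert 7 (step 6): P = [1, 2, 3, 7] / [4, 6];  Q = [1, 3, 4, 6] / [2, 5]
  Insert 5 (step 7): P = [1, 2, 3, 5] / [4, 6, 7];  Q = [1, 3, 4, 6] / [2, 5, 7]
  Insert 8 (step 8): P = [1, 2, 3, 5, 8] / [4, 6, 7];  Q = [1, 3, 4, 6, 8] / [2, 5, 7]
Final shape: (5, 3).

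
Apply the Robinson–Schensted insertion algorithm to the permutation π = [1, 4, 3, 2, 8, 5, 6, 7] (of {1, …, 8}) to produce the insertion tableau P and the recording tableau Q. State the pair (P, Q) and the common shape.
P = [1, 2, 5, 6, 7] / [3, 8] / [4];  Q = [1, 2, 5, 7, 8] / [3, 6] / [4];  common shape = (5, 2, 1)

Row-insert the values π_1, π_2, … into P one at a time, bumping the leftmost entry strictly greater than the inserted value down to the next row. The recording tableau Q records, in position (i, j), the step at which that cell was added to P.
  Insert 1 (step 1): P = [1];  Q = [1]
  Insert 4 (step 2): P = [1, 4];  Q = [1, 2]
  Insert 3 (step 3): P = [1, 3] / [4];  Q = [1, 2] / [3]
  Insert 2 (step 4): P = [1, 2] / [3] / [4];  Q = [1, 2] / [3] / [4]
  Insert 8 (step 5): P = [1, 2, 8] / [3] / [4];  Q = [1, 2, 5] / [3] / [4]
  Insert 5 (step 6): P = [1, 2, 5] / [3, 8] / [4];  Q = [1, 2, 5] / [3, 6] / [4]
  Insert 6 (step 7): P = [1, 2, 5, 6] / [3, 8] / [4];  Q = [1, 2, 5, 7] / [3, 6] / [4]
  Insert 7 (step 8): P = [1, 2, 5, 6, 7] / [3, 8] / [4];  Q = [1, 2, 5, 7, 8] / [3, 6] / [4]
Final shape: (5, 2, 1).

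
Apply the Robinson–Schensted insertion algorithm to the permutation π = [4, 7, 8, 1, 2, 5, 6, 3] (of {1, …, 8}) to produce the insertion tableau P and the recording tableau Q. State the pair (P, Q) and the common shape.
P = [1, 2, 3, 6] / [4, 5, 8] / [7];  Q = [1, 2, 3, 7] / [4, 5, 6] / [8];  common shape = (4, 3, 1)

Row-insert the values π_1, π_2, … into P one at a time, bumping the leftmost entry strictly greater than the inserted value down to the next row. The recording tableau Q records, in position (i, j), the step at which that cell was added to P.
  Insert 4 (step 1): P = [4];  Q = [1]
  Insert 7 (step 2): P = [4, 7];  Q = [1, 2]
  Insert 8 (step 3): P = [4, 7, 8];  Q = [1, 2, 3]
  Insert 1 (step 4): P = [1, 7, 8] / [4];  Q = [1, 2, 3] / [4]
  Insert 2 (step 5): P = [1, 2, 8] / [4, 7];  Q = [1, 2, 3] / [4, 5]
  Insert 5 (step 6): P = [1, 2, 5] / [4, 7, 8];  Q = [1, 2, 3] / [4, 5, 6]
  Insert 6 (step 7): P = [1, 2, 5, 6] / [4, 7, 8];  Q = [1, 2, 3, 7] / [4, 5, 6]
  Insert 3 (step 8): P = [1, 2, 3, 6] / [4, 5, 8] / [7];  Q = [1, 2, 3, 7] / [4, 5, 6] / [8]
Final shape: (4, 3, 1).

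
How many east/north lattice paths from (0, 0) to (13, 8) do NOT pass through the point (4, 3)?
Number of paths = 133420

Total paths from (0, 0) to (13, 8): C(21, 13) = 203490. Paths through (4, 3): (paths (0, 0) → (4, 3)) × (paths (4, 3) → (13, 8)) = C(7, 4) · C(14, 9) = 35 · 2002 = 70070. Avoidance count = 203490 − 70070 = 133420.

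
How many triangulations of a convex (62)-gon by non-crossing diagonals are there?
C_60 = 1583850964596120042686772779038896

These polygon triangulations are counted by the Catalan number C_n = (1/(n + 1)) · C(2n, n). For n = 60: C_60 = (1/61) · C(120, 60) = 96614908840363322603893139521372656/61 = 1583850964596120042686772779038896.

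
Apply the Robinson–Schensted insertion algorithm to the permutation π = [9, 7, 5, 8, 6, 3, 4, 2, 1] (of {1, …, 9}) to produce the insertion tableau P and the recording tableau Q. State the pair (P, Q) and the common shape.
P = [1, 4] / [2, 6] / [3, 8] / [5] / [7] / [9];  Q = [1, 4] / [2, 5] / [3, 7] / [6] / [8] / [9];  common shape = (2, 2, 2, 1, 1, 1)

Row-insert the values π_1, π_2, … into P one at a time, bumping the leftmost entry strictly greater than the inserted value down to the next row. The recording tableau Q records, in position (i, j), the step at which that cell was added to P.
  Insert 9 (step 1): P = [9];  Q = [1]
  Insert 7 (step 2): P = [7] / [9];  Q = [1] / [2]
  Insert 5 (step 3): P = [5] / [7] / [9];  Q = [1] / [2] / [3]
  Insert 8 (step 4): P = [5, 8] / [7] / [9];  Q = [1, 4] / [2] / [3]
  Insert 6 (step 5): P = [5, 6] / [7, 8] / [9];  Q = [1, 4] / [2, 5] / [3]
  Insert 3 (step 6): P = [3, 6] / [5, 8] / [7] / [9];  Q = [1, 4] / [2, 5] / [3] / [6]
  Insert 4 (step 7): P = [3, 4] / [5, 6] / [7, 8] / [9];  Q = [1, 4] / [2, 5] / [3, 7] / [6]
  Insert 2 (step 8): P = [2, 4] / [3, 6] / [5, 8] / [7] / [9];  Q = [1, 4] / [2, 5] / [3, 7] / [6] / [8]
  Insert 1 (step 9): P = [1, 4] / [2, 6] / [3, 8] / [5] / [7] / [9];  Q = [1, 4] / [2, 5] / [3, 7] / [6] / [8] / [9]
Final shape: (2, 2, 2, 1, 1, 1).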